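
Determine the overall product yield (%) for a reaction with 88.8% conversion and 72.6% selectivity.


Overall yield = conversion (%) * selectivity (%) / 100
Conversion = 88.8%, Selectivity = 72.6%
Y = 88.8 * 72.6 / 100
= 64.4688 %

64.4688 %


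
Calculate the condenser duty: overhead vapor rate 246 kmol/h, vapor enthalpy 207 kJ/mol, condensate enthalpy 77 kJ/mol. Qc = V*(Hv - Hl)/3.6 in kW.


Qc = 246 * (207 - 77) / 3.6 = 246 * 130 / 3.6 = 8883

8883 kW


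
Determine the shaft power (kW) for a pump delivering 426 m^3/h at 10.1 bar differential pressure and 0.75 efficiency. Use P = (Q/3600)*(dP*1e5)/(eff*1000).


Q = 426 / 3600 = 0.118333 m^3/s
P = 0.118333 * (10.1 * 1e5) / 0.75 / 1000 = 159.4

159.4 kW


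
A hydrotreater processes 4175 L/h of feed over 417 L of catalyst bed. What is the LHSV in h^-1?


LHSV = volumetric feed rate / catalyst volume
= 4175 L/h / 417 L
= 10.01 h^-1

10.01 h^-1


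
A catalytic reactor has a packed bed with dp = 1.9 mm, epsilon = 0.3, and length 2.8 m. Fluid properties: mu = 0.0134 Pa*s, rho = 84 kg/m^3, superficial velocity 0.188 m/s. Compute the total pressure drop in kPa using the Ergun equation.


dp = 1.9 mm = 0.0019 m
Viscous term = 150*0.0134*0.188*(1-0.3)^2 / (0.0019^2*0.3^3) = 1899670
Inertial term = 1.75*84*0.188^2*(1-0.3) / (0.0019*0.3^3) = 70894.7
dP/L = 1899670 + 70894.7 = 1970560 Pa/m
dP = 1970560 * 2.8 / 1000 = 5518 kPa

5518 kPa


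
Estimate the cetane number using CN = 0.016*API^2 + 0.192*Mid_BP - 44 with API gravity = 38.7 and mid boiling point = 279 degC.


CN = 0.016 * 38.7^2 + 0.192 * 279 - 44
CN = 23.96304 + 53.568 - 44 = 33.53104

33.53104


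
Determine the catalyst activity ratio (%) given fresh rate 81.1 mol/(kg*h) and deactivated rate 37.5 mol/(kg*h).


Activity (%) = (rate_used / rate_fresh) * 100
rate_used = 37.5, rate_fresh = 81.1
= (37.5 / 81.1) * 100
= 0.4624 * 100 = 46.24

46.24 %


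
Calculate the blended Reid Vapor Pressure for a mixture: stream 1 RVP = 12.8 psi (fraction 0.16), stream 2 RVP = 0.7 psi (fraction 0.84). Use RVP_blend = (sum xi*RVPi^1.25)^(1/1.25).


Chevron index: RVP_blend = (sum xi*RVPi^1.25)^(1/1.25)
RVP^1.25 terms: 0.16 * 12.8^1.25 + 0.84 * 0.7^1.25 = 4.4116
RVP_blend = 4.4116^(1/1.25) = 3.279

3.279 psi


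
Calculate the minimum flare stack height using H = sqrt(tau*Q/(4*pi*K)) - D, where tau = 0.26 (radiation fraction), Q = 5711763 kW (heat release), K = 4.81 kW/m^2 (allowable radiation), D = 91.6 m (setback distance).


tau*Q/(4*pi*K) = 0.26 * 5711763 / (4 * pi * 4.81) = 24569.1
sqrt(24569.1) = 156.745
H = 156.745 - 91.6 = 65.15

65.15 m


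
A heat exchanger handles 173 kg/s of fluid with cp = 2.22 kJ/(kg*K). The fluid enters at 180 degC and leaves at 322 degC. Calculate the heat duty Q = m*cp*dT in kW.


Q = m_dot * cp * delta_T
delta_T = 322 - 180 = 142 K
Q = 173 * 2.22 * 142
= 384.06 * 142
= 54536.52 kW

54536.52 kW


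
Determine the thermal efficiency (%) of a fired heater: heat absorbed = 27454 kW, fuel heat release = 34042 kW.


Furnace efficiency = Q_absorbed / Q_fuel * 100
= 27454 / 34042 * 100 = 80.65

80.65 %


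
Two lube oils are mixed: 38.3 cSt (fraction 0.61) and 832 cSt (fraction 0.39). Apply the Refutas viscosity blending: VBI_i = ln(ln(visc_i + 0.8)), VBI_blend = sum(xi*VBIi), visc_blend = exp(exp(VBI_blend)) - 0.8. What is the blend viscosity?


Refutas method: VBN_i = 14.534*ln(ln(visc_i + 0.8)) + 10.975, blended linearly by mass fraction; since VBN is linear in VBI_i = ln(ln(visc_i + 0.8)) and the fractions sum to 1, blend VBI directly: visc = exp(exp(VBI_blend)) - 0.8
VBI_1 = ln(ln(38.3 + 0.8)) = 1.29913
VBI_2 = ln(ln(832 + 0.8)) = 1.9058
VBI_blend = 0.61 * 1.29913 + 0.39 * 1.9058 = 1.53573
visc_blend = exp(exp(1.53573)) - 0.8 = 103.2

103.2 cSt


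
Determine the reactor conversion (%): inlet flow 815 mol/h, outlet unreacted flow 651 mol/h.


X = (F_in - F_out) / F_in * 100
Moles reacted = 815 - 651 = 164
X = 164 / 815 * 100
= 0.2012 * 100
= 20.12 %

20.12 %


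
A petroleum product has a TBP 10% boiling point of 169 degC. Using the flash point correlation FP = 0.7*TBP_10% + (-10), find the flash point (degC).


FP = 0.7 * 169 + (-10) = 108.3

108.3 degC


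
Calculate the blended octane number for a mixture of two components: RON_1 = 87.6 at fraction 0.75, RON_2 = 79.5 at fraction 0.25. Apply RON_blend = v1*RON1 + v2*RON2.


Linear blending: RON_blend = sum(vi * RONi)
Contribution 1: 0.75 * 87.6 = 65.7
Contribution 2: 0.25 * 79.5 = 19.875
RON_blend = 65.7 + 19.875 = 85.575

85.575


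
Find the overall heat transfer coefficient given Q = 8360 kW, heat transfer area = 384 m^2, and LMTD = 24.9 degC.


From Q = U*A*LMTD, U = Q / (A * LMTD)
U = 8360 / (384 * 24.9) = 8360 / 9561.6 = 0.8743

0.8743 kW/(m^2*K)


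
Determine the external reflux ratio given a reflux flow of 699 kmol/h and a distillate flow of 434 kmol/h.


Reflux ratio definition: R = L / D (liquid returned / distillate withdrawn)
L = 699 kmol/h, D = 434 kmol/h
R = 699 / 434 = 1.611

1.611


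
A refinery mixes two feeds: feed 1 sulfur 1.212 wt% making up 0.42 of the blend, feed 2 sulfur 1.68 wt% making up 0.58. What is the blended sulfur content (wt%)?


Linear sulfur blending: S_blend = x1*S1 + x2*S2
Contribution 1: 0.42 * 1.212 = 0.50904 wt%
Contribution 2: 0.58 * 1.68 = 0.9744 wt%
S_blend = 0.50904 + 0.9744 = 1.48344

1.48344 wt%


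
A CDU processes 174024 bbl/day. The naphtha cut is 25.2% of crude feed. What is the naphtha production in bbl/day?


Crude throughput = 174024 bbl/day
Fraction yield = 25.2%
yield = throughput * fraction / 100
yield = 174024 * 25.2 / 100 = 43854.048

43854.048 bbl/day


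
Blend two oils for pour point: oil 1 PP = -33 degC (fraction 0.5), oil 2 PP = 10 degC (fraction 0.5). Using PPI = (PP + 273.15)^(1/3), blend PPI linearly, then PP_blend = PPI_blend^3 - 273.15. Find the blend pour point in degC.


PPI_1 = (-33 + 273.15)^(1/3) = 6.215759
PPI_2 = (10 + 273.15)^(1/3) = 6.566574
PPI_blend = 0.5 * 6.215759 + 0.5 * 6.566574 = 6.391167
PP_blend = 6.391167^3 - 273.15 = 261.0601 - 273.15 = -12.09

-12.09 degC


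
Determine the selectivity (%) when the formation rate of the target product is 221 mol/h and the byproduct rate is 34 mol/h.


Selectivity = desired / (desired + undesired) * 100
Total products = 221 + 34 = 255 mol/h
S = 221 / 255 * 100
= 0.8667 * 100
= 86.67 %

86.67 %


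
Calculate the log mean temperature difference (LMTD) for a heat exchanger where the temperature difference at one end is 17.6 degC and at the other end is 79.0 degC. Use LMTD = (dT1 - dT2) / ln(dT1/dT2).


LMTD = (dT1 - dT2) / ln(dT1/dT2)
= (17.6 - 79.0) / ln(17.6 / 79.0) = -61.4 / -1.50155 = 40.89

40.89 degC


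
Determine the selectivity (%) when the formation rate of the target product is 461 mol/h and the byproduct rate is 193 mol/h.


Selectivity = desired / (desired + undesired) * 100
Total products = 461 + 193 = 654 mol/h
S = 461 / 654 * 100
= 0.7049 * 100
= 70.49 %

70.49 %


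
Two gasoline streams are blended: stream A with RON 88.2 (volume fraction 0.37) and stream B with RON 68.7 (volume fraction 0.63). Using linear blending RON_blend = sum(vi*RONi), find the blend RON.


Linear blending: RON_blend = sum(vi * RONi)
Contribution 1: 0.37 * 88.2 = 32.634
Contribution 2: 0.63 * 68.7 = 43.281
RON_blend = 32.634 + 43.281 = 75.915

75.915


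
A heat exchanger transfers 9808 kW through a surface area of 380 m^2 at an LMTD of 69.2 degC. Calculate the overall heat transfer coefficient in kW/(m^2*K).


From Q = U*A*LMTD, U = Q / (A * LMTD)
U = 9808 / (380 * 69.2) = 9808 / 26296 = 0.3730

0.3730 kW/(m^2*K)


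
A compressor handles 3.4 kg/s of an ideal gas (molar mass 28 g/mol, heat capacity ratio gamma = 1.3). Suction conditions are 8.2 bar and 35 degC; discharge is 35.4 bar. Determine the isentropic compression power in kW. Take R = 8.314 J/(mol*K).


Isentropic work: W = m*(gamma/(gamma-1))*(R*T1/MW)*((P2/P1)^((gamma-1)/gamma) - 1)
T1 = 35 + 273.15 = 308.15 K
Pressure ratio = 35.4 / 8.2 = 4.31707
Exponent = (1.3 - 1)/1.3 = 0.230769
(P2/P1)^exp - 1 = 4.31707^0.230769 - 1 = 0.401464
W = 3.4 * 1.3 / 0.3 * 8.314 * 308.15 / 28 * 0.401464 = 541.2

541.2 kW


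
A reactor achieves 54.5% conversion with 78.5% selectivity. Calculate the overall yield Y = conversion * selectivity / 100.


Overall yield = conversion (%) * selectivity (%) / 100
Conversion = 54.5%, Selectivity = 78.5%
Y = 54.5 * 78.5 / 100
= 42.7825 %

42.7825 %


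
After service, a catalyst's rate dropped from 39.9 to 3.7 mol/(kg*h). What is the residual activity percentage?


Activity (%) = (rate_used / rate_fresh) * 100
rate_used = 3.7, rate_fresh = 39.9
= (3.7 / 39.9) * 100
= 0.09273 * 100 = 9.273

9.273 %


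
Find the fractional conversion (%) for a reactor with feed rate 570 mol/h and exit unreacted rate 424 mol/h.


X = (F_in - F_out) / F_in * 100
Moles reacted = 570 - 424 = 146
X = 146 / 570 * 100
= 0.2561 * 100
= 25.61 %

25.61 %


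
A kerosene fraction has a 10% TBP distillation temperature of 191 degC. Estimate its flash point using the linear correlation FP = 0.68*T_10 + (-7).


FP = 0.68 * 191 + (-7) = 122.88

122.88 degC


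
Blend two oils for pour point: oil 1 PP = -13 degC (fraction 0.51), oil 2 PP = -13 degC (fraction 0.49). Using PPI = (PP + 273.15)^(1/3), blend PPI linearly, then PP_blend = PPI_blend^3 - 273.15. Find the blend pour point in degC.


PPI_1 = (-13 + 273.15)^(1/3) = 6.383731
PPI_2 = (-13 + 273.15)^(1/3) = 6.383731
PPI_blend = 0.51 * 6.383731 + 0.49 * 6.383731 = 6.383731
PP_blend = 6.383731^3 - 273.15 = 260.1499 - 273.15 = -13

-13 degC


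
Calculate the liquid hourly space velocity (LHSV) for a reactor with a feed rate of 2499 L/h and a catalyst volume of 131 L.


LHSV = volumetric feed rate / catalyst volume
= 2499 L/h / 131 L
= 19.08 h^-1

19.08 h^-1


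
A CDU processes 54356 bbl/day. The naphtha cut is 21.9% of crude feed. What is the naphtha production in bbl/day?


Crude throughput = 54356 bbl/day
Fraction yield = 21.9%
yield = throughput * fraction / 100
yield = 54356 * 21.9 / 100 = 11903.964

11903.964 bbl/day


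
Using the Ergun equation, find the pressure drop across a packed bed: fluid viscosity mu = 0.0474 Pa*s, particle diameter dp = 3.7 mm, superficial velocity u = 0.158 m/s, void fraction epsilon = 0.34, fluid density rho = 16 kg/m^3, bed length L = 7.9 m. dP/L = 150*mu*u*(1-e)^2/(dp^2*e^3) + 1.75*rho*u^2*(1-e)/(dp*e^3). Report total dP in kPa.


dp = 3.7 mm = 0.0037 m
Viscous term = 150*0.0474*0.158*(1-0.34)^2 / (0.0037^2*0.34^3) = 909441
Inertial term = 1.75*16*0.158^2*(1-0.34) / (0.0037*0.34^3) = 3172.32
dP/L = 909441 + 3172.32 = 912613 Pa/m
dP = 912613 * 7.9 / 1000 = 7210 kPa

7210 kPa


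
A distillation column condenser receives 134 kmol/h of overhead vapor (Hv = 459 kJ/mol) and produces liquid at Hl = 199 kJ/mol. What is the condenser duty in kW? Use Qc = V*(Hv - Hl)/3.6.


Qc = 134 * (459 - 199) / 3.6 = 134 * 260 / 3.6 = 9678

9678 kW


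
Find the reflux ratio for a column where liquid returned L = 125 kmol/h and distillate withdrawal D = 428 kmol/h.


Reflux ratio definition: R = L / D (liquid returned / distillate withdrawn)
L = 125 kmol/h, D = 428 kmol/h
R = 125 / 428 = 0.2921

0.2921


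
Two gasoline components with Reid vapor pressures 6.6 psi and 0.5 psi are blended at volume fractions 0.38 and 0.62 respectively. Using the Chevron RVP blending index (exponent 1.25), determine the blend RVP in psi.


Chevron index: RVP_blend = (sum xi*RVPi^1.25)^(1/1.25)
RVP^1.25 terms: 0.38 * 6.6^1.25 + 0.62 * 0.5^1.25 = 4.28056
RVP_blend = 4.28056^(1/1.25) = 3.200

3.200 psi


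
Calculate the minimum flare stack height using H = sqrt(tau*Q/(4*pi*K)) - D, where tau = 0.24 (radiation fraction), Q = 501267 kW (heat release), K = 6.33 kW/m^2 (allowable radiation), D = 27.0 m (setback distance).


tau*Q/(4*pi*K) = 0.24 * 501267 / (4 * pi * 6.33) = 1512.4
sqrt(1512.4) = 38.8896
H = 38.8896 - 27.0 = 11.89

11.89 m


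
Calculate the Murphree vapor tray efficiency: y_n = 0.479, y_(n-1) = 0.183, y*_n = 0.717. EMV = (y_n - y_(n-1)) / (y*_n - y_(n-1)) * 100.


Murphree vapor efficiency: EMV = (y_n - y_(n-1)) / (y*_n - y_(n-1)) * 100
EMV = (0.479 - 0.183) / (0.717 - 0.183) * 100 = 0.296 / 0.534 * 100 = 55.43

55.43 %


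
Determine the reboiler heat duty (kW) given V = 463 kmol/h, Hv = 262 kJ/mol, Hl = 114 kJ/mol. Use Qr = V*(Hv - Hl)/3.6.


Qr = 463 * (262 - 114) / 3.6 = 463 * 148 / 3.6 = 19030

19030 kW


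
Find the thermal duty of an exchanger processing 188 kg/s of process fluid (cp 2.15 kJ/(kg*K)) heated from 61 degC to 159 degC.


Q = m_dot * cp * delta_T
delta_T = 159 - 61 = 98 K
Q = 188 * 2.15 * 98
= 404.2 * 98
= 39611.6 kW

39611.6 kW


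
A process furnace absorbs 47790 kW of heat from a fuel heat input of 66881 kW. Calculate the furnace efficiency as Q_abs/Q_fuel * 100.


Furnace efficiency = Q_absorbed / Q_fuel * 100
= 47790 / 66881 * 100 = 71.46

71.46 %


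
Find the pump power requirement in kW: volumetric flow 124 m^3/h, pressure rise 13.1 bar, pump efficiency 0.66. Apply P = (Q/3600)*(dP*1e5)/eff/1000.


Q = 124 / 3600 = 0.0344444 m^3/s
P = 0.0344444 * (13.1 * 1e5) / 0.66 / 1000 = 68.37

68.37 kW


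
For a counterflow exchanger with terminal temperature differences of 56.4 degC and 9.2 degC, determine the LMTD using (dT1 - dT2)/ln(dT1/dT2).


LMTD = (dT1 - dT2) / ln(dT1/dT2)
= (56.4 - 9.2) / ln(56.4 / 9.2) = 47.2 / 1.81327 = 26.03

26.03 degC


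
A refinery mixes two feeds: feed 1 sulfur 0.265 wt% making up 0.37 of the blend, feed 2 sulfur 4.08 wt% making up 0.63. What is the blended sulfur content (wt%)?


Linear sulfur blending: S_blend = x1*S1 + x2*S2
Contribution 1: 0.37 * 0.265 = 0.09805 wt%
Contribution 2: 0.63 * 4.08 = 2.5704 wt%
S_blend = 0.09805 + 2.5704 = 2.66845

2.66845 wt%


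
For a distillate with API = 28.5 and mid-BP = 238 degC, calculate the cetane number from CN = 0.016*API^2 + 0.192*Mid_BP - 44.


CN = 0.016 * 28.5^2 + 0.192 * 238 - 44
CN = 12.996 + 45.696 - 44 = 14.692

14.692


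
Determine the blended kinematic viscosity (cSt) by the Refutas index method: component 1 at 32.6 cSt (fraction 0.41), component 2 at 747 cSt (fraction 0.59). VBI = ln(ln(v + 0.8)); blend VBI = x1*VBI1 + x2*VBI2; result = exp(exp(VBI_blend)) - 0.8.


Refutas method: VBN_i = 14.534*ln(ln(visc_i + 0.8)) + 10.975, blended linearly by mass fraction; since VBN is linear in VBI_i = ln(ln(visc_i + 0.8)) and the fractions sum to 1, blend VBI directly: visc = exp(exp(VBI_blend)) - 0.8
VBI_1 = ln(ln(32.6 + 0.8)) = 1.2552
VBI_2 = ln(ln(747 + 0.8)) = 1.88966
VBI_blend = 0.41 * 1.2552 + 0.59 * 1.88966 = 1.62953
visc_blend = exp(exp(1.62953)) - 0.8 = 163.5

163.5 cSt


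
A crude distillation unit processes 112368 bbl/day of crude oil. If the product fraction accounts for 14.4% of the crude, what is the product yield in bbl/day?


Crude throughput = 112368 bbl/day
Fraction yield = 14.4%
yield = throughput * fraction / 100
yield = 112368 * 14.4 / 100 = 16180.992

16180.992 bbl/day


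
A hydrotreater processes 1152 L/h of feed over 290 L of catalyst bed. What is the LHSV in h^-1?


LHSV = volumetric feed rate / catalyst volume
= 1152 L/h / 290 L
= 3.972 h^-1

3.972 h^-1


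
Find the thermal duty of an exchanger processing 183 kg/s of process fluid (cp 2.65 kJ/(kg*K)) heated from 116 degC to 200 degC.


Q = m_dot * cp * delta_T
delta_T = 200 - 116 = 84 K
Q = 183 * 2.65 * 84
= 484.95 * 84
= 40735.8 kW

40735.8 kW


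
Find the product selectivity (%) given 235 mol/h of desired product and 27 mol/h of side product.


Selectivity = desired / (desired + undesired) * 100
Total products = 235 + 27 = 262 mol/h
S = 235 / 262 * 100
= 0.8969 * 100
= 89.69 %

89.69 %


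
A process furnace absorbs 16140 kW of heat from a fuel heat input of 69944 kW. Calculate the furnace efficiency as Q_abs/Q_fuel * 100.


Furnace efficiency = Q_absorbed / Q_fuel * 100
= 16140 / 69944 * 100 = 23.08

23.08 %


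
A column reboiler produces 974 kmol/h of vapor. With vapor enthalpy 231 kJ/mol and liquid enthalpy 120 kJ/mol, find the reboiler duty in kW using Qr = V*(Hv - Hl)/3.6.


Qr = 974 * (231 - 120) / 3.6 = 974 * 111 / 3.6 = 30030

30030 kW


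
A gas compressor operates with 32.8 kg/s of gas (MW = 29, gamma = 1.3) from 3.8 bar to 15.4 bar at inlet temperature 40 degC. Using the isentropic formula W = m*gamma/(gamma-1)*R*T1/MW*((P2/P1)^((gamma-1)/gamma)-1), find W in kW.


Isentropic work: W = m*(gamma/(gamma-1))*(R*T1/MW)*((P2/P1)^((gamma-1)/gamma) - 1)
T1 = 40 + 273.15 = 313.15 K
Pressure ratio = 15.4 / 3.8 = 4.05263
Exponent = (1.3 - 1)/1.3 = 0.230769
(P2/P1)^exp - 1 = 4.05263^0.230769 - 1 = 0.381169
W = 32.8 * 1.3 / 0.3 * 8.314 * 313.15 / 29 * 0.381169 = 4864

4864 kW


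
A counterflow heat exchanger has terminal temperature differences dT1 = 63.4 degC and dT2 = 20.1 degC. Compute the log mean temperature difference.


LMTD = (dT1 - dT2) / ln(dT1/dT2)
= (63.4 - 20.1) / ln(63.4 / 20.1) = 43.3 / 1.14874 = 37.69

37.69 degC


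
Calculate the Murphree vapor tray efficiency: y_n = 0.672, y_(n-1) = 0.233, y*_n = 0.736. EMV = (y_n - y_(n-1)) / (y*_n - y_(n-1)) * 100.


Murphree vapor efficiency: EMV = (y_n - y_(n-1)) / (y*_n - y_(n-1)) * 100
EMV = (0.672 - 0.233) / (0.736 - 0.233) * 100 = 0.439 / 0.503 * 100 = 87.28

87.28 %


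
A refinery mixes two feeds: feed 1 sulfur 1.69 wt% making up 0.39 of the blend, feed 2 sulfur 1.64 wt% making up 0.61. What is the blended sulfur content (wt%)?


Linear sulfur blending: S_blend = x1*S1 + x2*S2
Contribution 1: 0.39 * 1.69 = 0.6591 wt%
Contribution 2: 0.61 * 1.64 = 1.0004 wt%
S_blend = 0.6591 + 1.0004 = 1.6595

1.6595 wt%


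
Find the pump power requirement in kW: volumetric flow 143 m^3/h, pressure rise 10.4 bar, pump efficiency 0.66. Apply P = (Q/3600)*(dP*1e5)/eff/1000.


Q = 143 / 3600 = 0.0397222 m^3/s
P = 0.0397222 * (10.4 * 1e5) / 0.66 / 1000 = 62.59

62.59 kW


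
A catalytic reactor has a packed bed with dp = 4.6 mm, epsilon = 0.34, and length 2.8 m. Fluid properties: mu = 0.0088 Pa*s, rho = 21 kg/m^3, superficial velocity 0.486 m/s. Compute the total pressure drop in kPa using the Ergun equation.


dp = 4.6 mm = 0.0046 m
Viscous term = 150*0.0088*0.486*(1-0.34)^2 / (0.0046^2*0.34^3) = 336005
Inertial term = 1.75*21*0.486^2*(1-0.34) / (0.0046*0.34^3) = 31686.9
dP/L = 336005 + 31686.9 = 367692 Pa/m
dP = 367692 * 2.8 / 1000 = 1030 kPa

1030 kPa


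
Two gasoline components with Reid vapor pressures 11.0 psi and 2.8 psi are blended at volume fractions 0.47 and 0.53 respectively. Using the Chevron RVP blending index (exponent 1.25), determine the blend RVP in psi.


Chevron index: RVP_blend = (sum xi*RVPi^1.25)^(1/1.25)
RVP^1.25 terms: 0.47 * 11.0^1.25 + 0.53 * 2.8^1.25 = 11.3351
RVP_blend = 11.3351^(1/1.25) = 6.975

6.975 psi


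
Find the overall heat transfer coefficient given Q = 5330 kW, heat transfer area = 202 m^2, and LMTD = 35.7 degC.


From Q = U*A*LMTD, U = Q / (A * LMTD)
U = 5330 / (202 * 35.7) = 5330 / 7211.4 = 0.7391

0.7391 kW/(m^2*K)


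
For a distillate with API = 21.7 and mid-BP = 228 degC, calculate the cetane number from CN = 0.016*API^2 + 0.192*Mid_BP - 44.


CN = 0.016 * 21.7^2 + 0.192 * 228 - 44
CN = 7.53424 + 43.776 - 44 = 7.31024

7.31024


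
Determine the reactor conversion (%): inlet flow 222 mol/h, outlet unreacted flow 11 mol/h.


X = (F_in - F_out) / F_in * 100
Moles reacted = 222 - 11 = 211
X = 211 / 222 * 100
= 0.9505 * 100
= 95.05 %

95.05 %


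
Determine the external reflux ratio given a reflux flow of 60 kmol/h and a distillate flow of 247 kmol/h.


Reflux ratio definition: R = L / D (liquid returned / distillate withdrawn)
L = 60 kmol/h, D = 247 kmol/h
R = 60 / 247 = 0.2429

0.2429


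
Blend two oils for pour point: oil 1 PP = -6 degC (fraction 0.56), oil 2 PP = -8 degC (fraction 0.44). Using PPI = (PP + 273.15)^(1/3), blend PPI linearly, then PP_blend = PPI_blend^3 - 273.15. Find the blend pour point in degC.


PPI_1 = (-6 + 273.15)^(1/3) = 6.440482
PPI_2 = (-8 + 273.15)^(1/3) = 6.42437
PPI_blend = 0.56 * 6.440482 + 0.44 * 6.42437 = 6.433393
PP_blend = 6.433393^3 - 273.15 = 266.2688 - 273.15 = -6.88

-6.88 degC


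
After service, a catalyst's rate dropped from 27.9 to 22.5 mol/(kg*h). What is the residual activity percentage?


Activity (%) = (rate_used / rate_fresh) * 100
rate_used = 22.5, rate_fresh = 27.9
= (22.5 / 27.9) * 100
= 0.8065 * 100 = 80.65

80.65 %


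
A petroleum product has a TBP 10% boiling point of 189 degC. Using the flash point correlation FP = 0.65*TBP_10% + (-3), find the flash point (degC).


FP = 0.65 * 189 + (-3) = 119.85

119.85 degC


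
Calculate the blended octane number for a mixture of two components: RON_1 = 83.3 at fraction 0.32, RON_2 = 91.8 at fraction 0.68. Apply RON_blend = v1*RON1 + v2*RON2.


Linear blending: RON_blend = sum(vi * RONi)
Contribution 1: 0.32 * 83.3 = 26.656
Contribution 2: 0.68 * 91.8 = 62.424
RON_blend = 26.656 + 62.424 = 89.08

89.08


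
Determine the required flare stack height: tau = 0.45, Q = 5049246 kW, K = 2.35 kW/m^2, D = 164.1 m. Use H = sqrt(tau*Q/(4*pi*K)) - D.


tau*Q/(4*pi*K) = 0.45 * 5049246 / (4 * pi * 2.35) = 76941.6
sqrt(76941.6) = 277.383
H = 277.383 - 164.1 = 113.3

113.3 m


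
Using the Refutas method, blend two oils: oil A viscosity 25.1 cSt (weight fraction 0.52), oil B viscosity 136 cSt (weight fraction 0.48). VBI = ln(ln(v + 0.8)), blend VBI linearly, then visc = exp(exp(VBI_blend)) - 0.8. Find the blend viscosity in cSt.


Refutas method: VBN_i = 14.534*ln(ln(visc_i + 0.8)) + 10.975, blended linearly by mass fraction; since VBN is linear in VBI_i = ln(ln(visc_i + 0.8)) and the fractions sum to 1, blend VBI directly: visc = exp(exp(VBI_blend)) - 0.8
VBI_1 = ln(ln(25.1 + 0.8)) = 1.17996
VBI_2 = ln(ln(136 + 0.8)) = 1.59301
VBI_blend = 0.52 * 1.17996 + 0.48 * 1.59301 = 1.37822
visc_blend = exp(exp(1.37822)) - 0.8 = 52.07

52.07 cSt


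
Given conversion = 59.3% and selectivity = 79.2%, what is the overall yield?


Overall yield = conversion (%) * selectivity (%) / 100
Conversion = 59.3%, Selectivity = 79.2%
Y = 59.3 * 79.2 / 100
= 46.9656 %

46.9656 %


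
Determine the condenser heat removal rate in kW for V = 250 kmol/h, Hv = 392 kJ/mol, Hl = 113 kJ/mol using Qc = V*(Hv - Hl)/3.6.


Qc = 250 * (392 - 113) / 3.6 = 250 * 279 / 3.6 = 19380

19380 kW


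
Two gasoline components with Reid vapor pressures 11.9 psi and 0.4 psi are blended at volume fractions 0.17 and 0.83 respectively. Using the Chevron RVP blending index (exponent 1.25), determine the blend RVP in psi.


Chevron index: RVP_blend = (sum xi*RVPi^1.25)^(1/1.25)
RVP^1.25 terms: 0.17 * 11.9^1.25 + 0.83 * 0.4^1.25 = 4.02139
RVP_blend = 4.02139^(1/1.25) = 3.044

3.044 psi


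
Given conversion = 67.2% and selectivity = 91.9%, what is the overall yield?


Overall yield = conversion (%) * selectivity (%) / 100
Conversion = 67.2%, Selectivity = 91.9%
Y = 67.2 * 91.9 / 100
= 61.7568 %

61.7568 %


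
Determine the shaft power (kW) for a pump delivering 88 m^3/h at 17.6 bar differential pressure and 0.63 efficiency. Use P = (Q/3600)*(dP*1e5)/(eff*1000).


Q = 88 / 3600 = 0.0244444 m^3/s
P = 0.0244444 * (17.6 * 1e5) / 0.63 / 1000 = 68.29

68.29 kW


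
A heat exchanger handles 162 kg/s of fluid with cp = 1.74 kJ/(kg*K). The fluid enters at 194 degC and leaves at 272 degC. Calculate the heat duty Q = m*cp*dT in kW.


Q = m_dot * cp * delta_T
delta_T = 272 - 194 = 78 K
Q = 162 * 1.74 * 78
= 281.88 * 78
= 21986.64 kW

21986.64 kW


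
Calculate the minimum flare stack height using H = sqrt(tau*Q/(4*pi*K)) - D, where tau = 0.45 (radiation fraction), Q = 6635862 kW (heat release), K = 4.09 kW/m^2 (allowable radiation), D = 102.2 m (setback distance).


tau*Q/(4*pi*K) = 0.45 * 6635862 / (4 * pi * 4.09) = 58100.1
sqrt(58100.1) = 241.04
H = 241.04 - 102.2 = 138.8

138.8 m


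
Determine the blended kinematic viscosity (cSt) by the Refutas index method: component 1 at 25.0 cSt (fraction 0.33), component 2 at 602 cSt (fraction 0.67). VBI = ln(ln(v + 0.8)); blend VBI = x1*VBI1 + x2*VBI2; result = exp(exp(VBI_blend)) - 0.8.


Refutas method: VBN_i = 14.534*ln(ln(visc_i + 0.8)) + 10.975, blended linearly by mass fraction; since VBN is linear in VBI_i = ln(ln(visc_i + 0.8)) and the fractions sum to 1, blend VBI directly: visc = exp(exp(VBI_blend)) - 0.8
VBI_1 = ln(ln(25.0 + 0.8)) = 1.17877
VBI_2 = ln(ln(602 + 0.8)) = 1.85655
VBI_blend = 0.33 * 1.17877 + 0.67 * 1.85655 = 1.63288
visc_blend = exp(exp(1.63288)) - 0.8 = 166.3

166.3 cSt


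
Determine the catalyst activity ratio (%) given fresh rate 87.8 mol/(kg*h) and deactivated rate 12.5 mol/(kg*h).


Activity (%) = (rate_used / rate_fresh) * 100
rate_used = 12.5, rate_fresh = 87.8
= (12.5 / 87.8) * 100
= 0.1424 * 100 = 14.24

14.24 %


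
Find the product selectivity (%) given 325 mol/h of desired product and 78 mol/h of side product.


Selectivity = desired / (desired + undesired) * 100
Total products = 325 + 78 = 403 mol/h
S = 325 / 403 * 100
= 0.8065 * 100
= 80.65 %

80.65 %


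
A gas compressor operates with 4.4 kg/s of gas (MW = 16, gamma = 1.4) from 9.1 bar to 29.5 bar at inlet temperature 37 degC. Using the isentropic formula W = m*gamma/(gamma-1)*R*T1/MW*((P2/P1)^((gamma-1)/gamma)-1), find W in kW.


Isentropic work: W = m*(gamma/(gamma-1))*(R*T1/MW)*((P2/P1)^((gamma-1)/gamma) - 1)
T1 = 37 + 273.15 = 310.15 K
Pressure ratio = 29.5 / 9.1 = 3.24176
Exponent = (1.4 - 1)/1.4 = 0.285714
(P2/P1)^exp - 1 = 3.24176^0.285714 - 1 = 0.399385
W = 4.4 * 1.4 / 0.4 * 8.314 * 310.15 / 16 * 0.399385 = 991.2

991.2 kW


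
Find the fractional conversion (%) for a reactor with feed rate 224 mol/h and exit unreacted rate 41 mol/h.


X = (F_in - F_out) / F_in * 100
Moles reacted = 224 - 41 = 183
X = 183 / 224 * 100
= 0.8170 * 100
= 81.70 %

81.70 %


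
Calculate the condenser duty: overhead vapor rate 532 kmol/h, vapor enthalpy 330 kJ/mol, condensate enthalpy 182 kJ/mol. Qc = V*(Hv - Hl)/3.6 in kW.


Qc = 532 * (330 - 182) / 3.6 = 532 * 148 / 3.6 = 21870

21870 kW


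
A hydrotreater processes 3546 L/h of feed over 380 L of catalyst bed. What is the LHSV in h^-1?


LHSV = volumetric feed rate / catalyst volume
= 3546 L/h / 380 L
= 9.332 h^-1

9.332 h^-1


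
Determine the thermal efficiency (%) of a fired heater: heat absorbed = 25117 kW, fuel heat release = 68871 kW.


Furnace efficiency = Q_absorbed / Q_fuel * 100
= 25117 / 68871 * 100 = 36.47

36.47 %


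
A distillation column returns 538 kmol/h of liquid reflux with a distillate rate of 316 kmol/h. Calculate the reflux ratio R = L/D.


Reflux ratio definition: R = L / D (liquid returned / distillate withdrawn)
L = 538 kmol/h, D = 316 kmol/h
R = 538 / 316 = 1.703

1.703


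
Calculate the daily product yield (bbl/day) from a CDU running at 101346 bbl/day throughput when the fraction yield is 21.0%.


Crude throughput = 101346 bbl/day
Fraction yield = 21.0%
yield = throughput * fraction / 100
yield = 101346 * 21.0 / 100 = 21282.66

21282.66 bbl/day


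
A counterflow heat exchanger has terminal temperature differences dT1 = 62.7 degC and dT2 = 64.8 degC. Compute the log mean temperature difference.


LMTD = (dT1 - dT2) / ln(dT1/dT2)
= (62.7 - 64.8) / ln(62.7 / 64.8) = -2.1 / -0.0329442 = 63.74

63.74 degC


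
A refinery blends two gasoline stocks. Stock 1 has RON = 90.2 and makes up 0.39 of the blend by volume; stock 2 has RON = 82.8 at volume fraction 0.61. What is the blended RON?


Linear blending: RON_blend = sum(vi * RONi)
Contribution 1: 0.39 * 90.2 = 35.178
Contribution 2: 0.61 * 82.8 = 50.508
RON_blend = 35.178 + 50.508 = 85.686

85.686


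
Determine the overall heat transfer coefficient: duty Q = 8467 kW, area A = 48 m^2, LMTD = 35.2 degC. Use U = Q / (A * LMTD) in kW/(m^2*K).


From Q = U*A*LMTD, U = Q / (A * LMTD)
U = 8467 / (48 * 35.2) = 8467 / 1689.6 = 5.011

5.011 kW/(m^2*K)


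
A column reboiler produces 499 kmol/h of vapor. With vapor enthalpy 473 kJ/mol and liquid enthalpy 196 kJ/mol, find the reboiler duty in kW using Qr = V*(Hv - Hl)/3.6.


Qr = 499 * (473 - 196) / 3.6 = 499 * 277 / 3.6 = 38400

38400 kW


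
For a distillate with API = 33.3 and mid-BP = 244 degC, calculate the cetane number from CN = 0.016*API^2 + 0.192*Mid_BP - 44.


CN = 0.016 * 33.3^2 + 0.192 * 244 - 44
CN = 17.74224 + 46.848 - 44 = 20.59024

20.59024


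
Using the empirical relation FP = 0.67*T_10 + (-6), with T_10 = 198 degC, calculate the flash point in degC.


FP = 0.67 * 198 + (-6) = 126.66

126.66 degC


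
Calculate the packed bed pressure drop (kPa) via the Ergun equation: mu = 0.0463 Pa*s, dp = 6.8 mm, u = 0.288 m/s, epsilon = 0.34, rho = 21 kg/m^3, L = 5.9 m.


dp = 6.8 mm = 0.0068 m
Viscous term = 150*0.0463*0.288*(1-0.34)^2 / (0.0068^2*0.34^3) = 479400
Inertial term = 1.75*21*0.288^2*(1-0.34) / (0.0068*0.34^3) = 7527.32
dP/L = 479400 + 7527.32 = 486927 Pa/m
dP = 486927 * 5.9 / 1000 = 2873 kPa

2873 kPa


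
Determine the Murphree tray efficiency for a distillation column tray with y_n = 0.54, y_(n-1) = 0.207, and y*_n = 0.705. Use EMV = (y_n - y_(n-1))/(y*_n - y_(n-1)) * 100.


Murphree vapor efficiency: EMV = (y_n - y_(n-1)) / (y*_n - y_(n-1)) * 100
EMV = (0.54 - 0.207) / (0.705 - 0.207) * 100 = 0.333 / 0.498 * 100 = 66.87

66.87 %


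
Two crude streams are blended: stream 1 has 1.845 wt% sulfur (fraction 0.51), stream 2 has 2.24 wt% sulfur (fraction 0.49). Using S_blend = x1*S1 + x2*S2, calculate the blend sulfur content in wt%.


Linear sulfur blending: S_blend = x1*S1 + x2*S2
Contribution 1: 0.51 * 1.845 = 0.94095 wt%
Contribution 2: 0.49 * 2.24 = 1.0976 wt%
S_blend = 0.94095 + 1.0976 = 2.03855

2.03855 wt%


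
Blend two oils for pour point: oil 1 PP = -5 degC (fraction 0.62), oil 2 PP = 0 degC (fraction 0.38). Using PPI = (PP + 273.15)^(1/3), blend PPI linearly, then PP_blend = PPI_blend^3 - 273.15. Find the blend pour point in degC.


PPI_1 = (-5 + 273.15)^(1/3) = 6.448508
PPI_2 = (0 + 273.15)^(1/3) = 6.488342
PPI_blend = 0.62 * 6.448508 + 0.38 * 6.488342 = 6.463645
PP_blend = 6.463645^3 - 273.15 = 270.0427 - 273.15 = -3.11

-3.11 degC


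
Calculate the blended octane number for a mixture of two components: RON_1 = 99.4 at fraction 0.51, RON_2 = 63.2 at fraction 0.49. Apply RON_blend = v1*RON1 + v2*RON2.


Linear blending: RON_blend = sum(vi * RONi)
Contribution 1: 0.51 * 99.4 = 50.694
Contribution 2: 0.49 * 63.2 = 30.968
RON_blend = 50.694 + 30.968 = 81.662

81.662


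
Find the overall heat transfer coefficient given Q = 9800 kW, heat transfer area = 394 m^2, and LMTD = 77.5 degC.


From Q = U*A*LMTD, U = Q / (A * LMTD)
U = 9800 / (394 * 77.5) = 9800 / 30535 = 0.3209

0.3209 kW/(m^2*K)


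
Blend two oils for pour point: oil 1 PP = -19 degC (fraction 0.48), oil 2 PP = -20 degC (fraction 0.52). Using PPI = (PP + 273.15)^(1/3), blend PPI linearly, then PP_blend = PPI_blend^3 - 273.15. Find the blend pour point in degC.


PPI_1 = (-19 + 273.15)^(1/3) = 6.334272
PPI_2 = (-20 + 273.15)^(1/3) = 6.325953
PPI_blend = 0.48 * 6.334272 + 0.52 * 6.325953 = 6.329946
PP_blend = 6.329946^3 - 273.15 = 253.6296 - 273.15 = -19.52

-19.52 degC


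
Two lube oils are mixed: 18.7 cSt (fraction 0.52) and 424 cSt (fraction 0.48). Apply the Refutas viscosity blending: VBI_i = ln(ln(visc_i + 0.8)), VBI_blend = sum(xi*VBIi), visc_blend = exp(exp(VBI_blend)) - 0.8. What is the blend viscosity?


Refutas method: VBN_i = 14.534*ln(ln(visc_i + 0.8)) + 10.975, blended linearly by mass fraction; since VBN is linear in VBI_i = ln(ln(visc_i + 0.8)) and the fractions sum to 1, blend VBI directly: visc = exp(exp(VBI_blend)) - 0.8
VBI_1 = ln(ln(18.7 + 0.8)) = 1.0887
VBI_2 = ln(ln(424 + 0.8)) = 1.80033
VBI_blend = 0.52 * 1.0887 + 0.48 * 1.80033 = 1.43028
visc_blend = exp(exp(1.43028)) - 0.8 = 64.56

64.56 cSt


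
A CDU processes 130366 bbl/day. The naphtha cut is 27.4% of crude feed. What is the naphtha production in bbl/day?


Crude throughput = 130366 bbl/day
Fraction yield = 27.4%
yield = throughput * fraction / 100
yield = 130366 * 27.4 / 100 = 35720.284

35720.284 bbl/day


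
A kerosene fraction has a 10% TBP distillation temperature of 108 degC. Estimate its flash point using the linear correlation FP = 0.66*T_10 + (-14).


FP = 0.66 * 108 + (-14) = 57.28

57.28 degC


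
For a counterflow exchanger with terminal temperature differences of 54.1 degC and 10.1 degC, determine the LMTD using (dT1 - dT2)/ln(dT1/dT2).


LMTD = (dT1 - dT2) / ln(dT1/dT2)
= (54.1 - 10.1) / ln(54.1 / 10.1) = 44 / 1.6783 = 26.22

26.22 degC


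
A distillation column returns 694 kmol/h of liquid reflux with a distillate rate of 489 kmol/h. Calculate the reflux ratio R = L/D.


Reflux ratio definition: R = L / D (liquid returned / distillate withdrawn)
L = 694 kmol/h, D = 489 kmol/h
R = 694 / 489 = 1.419

1.419


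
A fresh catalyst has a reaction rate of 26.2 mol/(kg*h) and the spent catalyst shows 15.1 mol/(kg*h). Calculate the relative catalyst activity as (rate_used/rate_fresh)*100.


Activity (%) = (rate_used / rate_fresh) * 100
rate_used = 15.1, rate_fresh = 26.2
= (15.1 / 26.2) * 100
= 0.5763 * 100 = 57.63

57.63 %


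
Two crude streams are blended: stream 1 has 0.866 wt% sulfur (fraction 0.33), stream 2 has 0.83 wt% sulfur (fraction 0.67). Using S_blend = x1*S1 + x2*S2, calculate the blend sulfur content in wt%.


Linear sulfur blending: S_blend = x1*S1 + x2*S2
Contribution 1: 0.33 * 0.866 = 0.28578 wt%
Contribution 2: 0.67 * 0.83 = 0.5561 wt%
S_blend = 0.28578 + 0.5561 = 0.84188

0.84188 wt%


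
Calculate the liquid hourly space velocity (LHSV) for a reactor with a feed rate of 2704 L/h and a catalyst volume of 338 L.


LHSV = volumetric feed rate / catalyst volume
= 2704 L/h / 338 L
= 8.000 h^-1

8.000 h^-1


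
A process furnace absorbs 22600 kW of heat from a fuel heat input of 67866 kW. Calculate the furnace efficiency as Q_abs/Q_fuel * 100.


Furnace efficiency = Q_absorbed / Q_fuel * 100
= 22600 / 67866 * 100 = 33.30

33.30 %


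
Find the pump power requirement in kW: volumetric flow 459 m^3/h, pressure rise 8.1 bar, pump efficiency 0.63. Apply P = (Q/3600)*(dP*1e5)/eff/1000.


Q = 459 / 3600 = 0.1275 m^3/s
P = 0.1275 * (8.1 * 1e5) / 0.63 / 1000 = 163.9

163.9 kW


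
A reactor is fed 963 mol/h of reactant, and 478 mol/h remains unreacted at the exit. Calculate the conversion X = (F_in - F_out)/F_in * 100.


X = (F_in - F_out) / F_in * 100
Moles reacted = 963 - 478 = 485
X = 485 / 963 * 100
= 0.5036 * 100
= 50.36 %

50.36 %


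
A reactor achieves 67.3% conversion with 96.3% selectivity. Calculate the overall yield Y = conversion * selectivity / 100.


Overall yield = conversion (%) * selectivity (%) / 100
Conversion = 67.3%, Selectivity = 96.3%
Y = 67.3 * 96.3 / 100
= 64.8099 %

64.8099 %


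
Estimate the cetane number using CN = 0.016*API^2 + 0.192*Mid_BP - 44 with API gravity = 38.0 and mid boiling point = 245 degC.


CN = 0.016 * 38.0^2 + 0.192 * 245 - 44
CN = 23.104 + 47.04 - 44 = 26.144

26.144


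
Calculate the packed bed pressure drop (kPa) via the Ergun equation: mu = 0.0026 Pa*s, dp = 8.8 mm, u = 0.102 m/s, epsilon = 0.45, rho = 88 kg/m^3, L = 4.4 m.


dp = 8.8 mm = 0.0088 m
Viscous term = 150*0.0026*0.102*(1-0.45)^2 / (0.0088^2*0.45^3) = 1705.25
Inertial term = 1.75*88*0.102^2*(1-0.45) / (0.0088*0.45^3) = 1098.91
dP/L = 1705.25 + 1098.91 = 2804.16 Pa/m
dP = 2804.16 * 4.4 / 1000 = 12.34 kPa

12.34 kPa


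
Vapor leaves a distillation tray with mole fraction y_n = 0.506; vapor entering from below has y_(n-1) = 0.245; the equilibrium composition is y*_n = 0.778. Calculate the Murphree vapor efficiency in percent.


Murphree vapor efficiency: EMV = (y_n - y_(n-1)) / (y*_n - y_(n-1)) * 100
EMV = (0.506 - 0.245) / (0.778 - 0.245) * 100 = 0.261 / 0.533 * 100 = 48.97

48.97 %


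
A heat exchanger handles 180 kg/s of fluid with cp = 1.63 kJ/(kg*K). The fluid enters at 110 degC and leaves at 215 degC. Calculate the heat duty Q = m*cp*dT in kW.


Q = m_dot * cp * delta_T
delta_T = 215 - 110 = 105 K
Q = 180 * 1.63 * 105
= 293.4 * 105
= 30807 kW

30807 kW


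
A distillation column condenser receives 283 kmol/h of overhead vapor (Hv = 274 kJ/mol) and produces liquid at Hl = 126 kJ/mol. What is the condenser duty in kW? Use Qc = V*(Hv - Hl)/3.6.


Qc = 283 * (274 - 126) / 3.6 = 283 * 148 / 3.6 = 11630

11630 kW


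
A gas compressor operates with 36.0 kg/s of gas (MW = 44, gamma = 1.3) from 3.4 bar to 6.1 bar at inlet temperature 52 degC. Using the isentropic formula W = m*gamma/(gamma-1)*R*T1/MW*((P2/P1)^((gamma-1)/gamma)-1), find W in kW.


Isentropic work: W = m*(gamma/(gamma-1))*(R*T1/MW)*((P2/P1)^((gamma-1)/gamma) - 1)
T1 = 52 + 273.15 = 325.15 K
Pressure ratio = 6.1 / 3.4 = 1.79412
Exponent = (1.3 - 1)/1.3 = 0.230769
(P2/P1)^exp - 1 = 1.79412^0.230769 - 1 = 0.144408
W = 36.0 * 1.3 / 0.3 * 8.314 * 325.15 / 44 * 0.144408 = 1384

1384 kW


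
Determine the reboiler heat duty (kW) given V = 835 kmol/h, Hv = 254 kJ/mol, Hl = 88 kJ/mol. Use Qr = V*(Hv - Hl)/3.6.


Qr = 835 * (254 - 88) / 3.6 = 835 * 166 / 3.6 = 38500

38500 kW


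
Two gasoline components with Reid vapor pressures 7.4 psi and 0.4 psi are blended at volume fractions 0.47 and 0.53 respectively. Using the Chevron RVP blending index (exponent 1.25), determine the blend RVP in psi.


Chevron index: RVP_blend = (sum xi*RVPi^1.25)^(1/1.25)
RVP^1.25 terms: 0.47 * 7.4^1.25 + 0.53 * 0.4^1.25 = 5.90497
RVP_blend = 5.90497^(1/1.25) = 4.140

4.140 psi


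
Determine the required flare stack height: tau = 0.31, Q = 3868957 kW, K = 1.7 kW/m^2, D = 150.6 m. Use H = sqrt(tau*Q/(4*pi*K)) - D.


tau*Q/(4*pi*K) = 0.31 * 3868957 / (4 * pi * 1.7) = 56143.2
sqrt(56143.2) = 236.946
H = 236.946 - 150.6 = 86.35

86.35 m


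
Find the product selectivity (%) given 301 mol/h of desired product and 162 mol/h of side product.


Selectivity = desired / (desired + undesired) * 100
Total products = 301 + 162 = 463 mol/h
S = 301 / 463 * 100
= 0.6501 * 100
= 65.01 %

65.01 %


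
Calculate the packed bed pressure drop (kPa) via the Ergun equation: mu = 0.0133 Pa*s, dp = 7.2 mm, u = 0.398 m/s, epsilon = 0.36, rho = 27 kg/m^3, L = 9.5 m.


dp = 7.2 mm = 0.0072 m
Viscous term = 150*0.0133*0.398*(1-0.36)^2 / (0.0072^2*0.36^3) = 134466
Inertial term = 1.75*27*0.398^2*(1-0.36) / (0.0072*0.36^3) = 14259.6
dP/L = 134466 + 14259.6 = 148726 Pa/m
dP = 148726 * 9.5 / 1000 = 1413 kPa

1413 kPa


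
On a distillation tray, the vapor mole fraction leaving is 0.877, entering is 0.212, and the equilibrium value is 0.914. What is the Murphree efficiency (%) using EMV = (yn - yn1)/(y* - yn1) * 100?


Murphree vapor efficiency: EMV = (y_n - y_(n-1)) / (y*_n - y_(n-1)) * 100
EMV = (0.877 - 0.212) / (0.914 - 0.212) * 100 = 0.665 / 0.702 * 100 = 94.73

94.73 %


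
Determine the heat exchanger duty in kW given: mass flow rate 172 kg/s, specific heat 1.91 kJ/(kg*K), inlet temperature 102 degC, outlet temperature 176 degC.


Q = m_dot * cp * delta_T
delta_T = 176 - 102 = 74 K
Q = 172 * 1.91 * 74
= 328.52 * 74
= 24310.48 kW

24310.48 kW


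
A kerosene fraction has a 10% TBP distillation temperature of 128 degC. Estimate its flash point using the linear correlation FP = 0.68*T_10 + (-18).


FP = 0.68 * 128 + (-18) = 69.04

69.04 degC


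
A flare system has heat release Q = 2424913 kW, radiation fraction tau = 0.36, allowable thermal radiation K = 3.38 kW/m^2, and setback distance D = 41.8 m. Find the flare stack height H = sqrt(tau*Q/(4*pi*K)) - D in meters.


tau*Q/(4*pi*K) = 0.36 * 2424913 / (4 * pi * 3.38) = 20552.9
sqrt(20552.9) = 143.363
H = 143.363 - 41.8 = 101.6

101.6 m


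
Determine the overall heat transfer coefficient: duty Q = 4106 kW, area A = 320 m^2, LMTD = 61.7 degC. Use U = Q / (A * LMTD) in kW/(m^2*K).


From Q = U*A*LMTD, U = Q / (A * LMTD)
U = 4106 / (320 * 61.7) = 4106 / 19744 = 0.2080

0.2080 kW/(m^2*K)
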